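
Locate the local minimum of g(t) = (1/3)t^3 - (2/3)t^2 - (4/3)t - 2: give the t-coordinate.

g'(t) = t^2 - (4/3)t - 4/3. Setting g'(t) = 0 gives t ∈ {-2/3, 2}.
Second-derivative test with g''(t) = 2t - 4/3: g''(-2/3) = -8/3 < 0 ⇒ local maximum; g''(2) = 8/3 > 0 ⇒ local minimum.
So the local minimum value is g(2) = -14/3.

2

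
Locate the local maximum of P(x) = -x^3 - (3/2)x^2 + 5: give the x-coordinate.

P'(x) = -3x^2 - 3x. Setting P'(x) = 0 gives x ∈ {-1, 0}.
Second-derivative test with P''(x) = -6x - 3: P''(-1) = 3 > 0 ⇒ local minimum; P''(0) = -3 < 0 ⇒ local maximum.
So the local maximum value is P(0) = 5.

0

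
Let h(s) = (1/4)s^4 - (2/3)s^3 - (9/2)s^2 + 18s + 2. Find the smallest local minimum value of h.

-217/4

Critical points: h'(s) = s^3 - 2s^2 - 9s + 18 vanishes at s = -3, 2, 3.
Second-derivative test with h''(s) = 3s^2 - 4s - 9: h''(-3) = 30 > 0 ⇒ local minimum; h''(2) = -5 < 0 ⇒ local maximum; h''(3) = 6 > 0 ⇒ local minimum.
Thus h has its smallest local minimum at s = -3, with value -217/4.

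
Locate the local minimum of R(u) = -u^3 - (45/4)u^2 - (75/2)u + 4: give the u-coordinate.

R'(u) = -3u^2 - (45/2)u - 75/2 = 0 at u = -5, -5/2.
Second-derivative test with R''(u) = -6u - 45/2: R''(-5) = 15/2 > 0 ⇒ local minimum; R''(-5/2) = -15/2 < 0 ⇒ local maximum.
The local minimum is R(-5) = 141/4.

-5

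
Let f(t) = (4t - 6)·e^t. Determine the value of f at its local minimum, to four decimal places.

Differentiating with the product rule gives f'(t) = (4t - 2)·e^t. Since e^t > 0, the only critical point is t = 1/2.
f''(1/2) has the same sign as 4 > 0, so this is a local minimum.
f(1/2) = (-4)·e^(1/2) ≈ -6.5949.

-6.5949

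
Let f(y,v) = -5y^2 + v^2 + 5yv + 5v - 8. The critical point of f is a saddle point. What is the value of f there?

-97/9

∂f/∂y = -10y + 5v = 0 and ∂f/∂v = 5y + 2v + 5 = 0, so (y, v) = (-5/9, -10/9).
The Hessian has f_{yy} = -10, f_{vv} = 2, f_{yv} = 5, giving D = -45 < 0, so the point is a saddle point.
f(-5/9, -10/9) = -97/9.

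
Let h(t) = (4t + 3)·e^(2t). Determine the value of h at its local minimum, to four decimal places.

By the product rule, h'(t) = (8t + 10)·e^(2t). Since e^(2t) > 0, the only critical point is t = -5/4.
h''(-5/4) has the same sign as 8 > 0, so this is a local minimum.
h(-5/4) = (-2)·e^(-5/2) ≈ -0.1642.

-0.1642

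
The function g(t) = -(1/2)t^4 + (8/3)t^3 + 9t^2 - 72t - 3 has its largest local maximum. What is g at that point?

363/2

g'(t) = -2t^3 + 8t^2 + 18t - 72. Setting g'(t) = 0 gives t ∈ {-3, 3, 4}.
Second-derivative test with g''(t) = -6t^2 + 16t + 18: g''(-3) = -84 < 0 ⇒ local maximum; g''(3) = 12 > 0 ⇒ local minimum; g''(4) = -14 < 0 ⇒ local maximum.
Thus g has its largest local maximum at t = -3, with value 363/2.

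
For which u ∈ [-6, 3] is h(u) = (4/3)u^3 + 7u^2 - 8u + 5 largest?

h'(u) = 4u^2 + 14u - 8, which vanishes at u = -4 and u = 1/2.
Evaluating at the critical points and endpoints: h(-6) = 17, h(-4) = 191/3, h(1/2) = 35/12, h(3) = 80.
The maximum over the interval is 80, attained at u = 3.

3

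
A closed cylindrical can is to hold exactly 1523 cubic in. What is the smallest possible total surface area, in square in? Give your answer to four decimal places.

732.7927

With radius r and height h, πr²h = 1523 so h = 1523/(πr²), and S(r) = 2πr² + 2πrh = 2πr² + 2·1523/r.
S'(r) = 4πr − 2·1523/r² = 0 ⇒ r³ = 1523/(2π), so r ≈ 6.2351 and h = 2r ≈ 12.4701.
S''(r) = 4π + 4·1523/r³ > 0, so this is the minimum; S ≈ 732.7927.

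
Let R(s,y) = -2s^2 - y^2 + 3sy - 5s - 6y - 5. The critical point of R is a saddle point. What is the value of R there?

∂R/∂s = -4s + 3y - 5 = 0 and ∂R/∂y = 3s - 2y - 6 = 0, so (s, y) = (28, 39).
The Hessian has R_{ss} = -4, R_{yy} = -2, R_{sy} = 3, giving D = -1 < 0, so the point is a saddle point.
R(28, 39) = -192.

-192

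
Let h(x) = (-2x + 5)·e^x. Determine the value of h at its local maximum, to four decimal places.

Differentiating with the product rule gives h'(x) = (-2x + 3)·e^x. Since e^x > 0, the only critical point is x = 3/2.
h''(3/2) has the same sign as -2 < 0, so this is a local maximum.
h(3/2) = (2)·e^(3/2) ≈ 8.9634.

8.9634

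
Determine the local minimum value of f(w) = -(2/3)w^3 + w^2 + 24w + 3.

-42

Critical points: f'(w) = -2w^2 + 2w + 24 vanishes at w = -3, 4.
Second-derivative test with f''(w) = -4w + 2: f''(-3) = 14 > 0 ⇒ local minimum; f''(4) = -14 < 0 ⇒ local maximum.
Thus f has its local minimum at w = -3, with value -42.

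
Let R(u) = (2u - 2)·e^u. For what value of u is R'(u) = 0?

0

Differentiating with the product rule gives R'(u) = (2u)·e^u. Since e^u > 0, the only critical point is u = 0.
R''(0) has the same sign as 2 > 0, so this is a local minimum.
R(0) = (-2)·e^(0) ≈ -2.0000.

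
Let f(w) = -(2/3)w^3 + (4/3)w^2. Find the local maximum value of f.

f'(w) = -2w^2 + (8/3)w = 0 at w = 0, 4/3.
Since f''(w) = -4w + 8/3, we get f''(0) = 8/3 > 0 ⇒ local minimum; f''(4/3) = -8/3 < 0 ⇒ local maximum.
Thus f has its local maximum at w = 4/3, with value 64/81.

64/81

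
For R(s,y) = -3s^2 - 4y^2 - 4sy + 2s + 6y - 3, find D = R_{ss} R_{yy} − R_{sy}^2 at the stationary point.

∂R/∂s = -6s - 4y + 2 = 0 and ∂R/∂y = -4s - 8y + 6 = 0, so (s, y) = (-1/4, 7/8).
The Hessian has R_{ss} = -6, R_{yy} = -8, R_{sy} = -4, giving D = 32 > 0 with R_{ss} < 0, so the point is a local maximum.
D = (-6)·(-8) − (-4)^2 = 32.

32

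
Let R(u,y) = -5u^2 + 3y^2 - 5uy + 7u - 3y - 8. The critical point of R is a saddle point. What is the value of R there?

-683/85

∂R/∂u = -10u - 5y + 7 = 0 and ∂R/∂y = -5u + 6y - 3 = 0, so (u, y) = (27/85, 13/17).
The Hessian has R_{uu} = -10, R_{yy} = 6, R_{uy} = -5, giving D = -85 < 0, so the point is a saddle point.
R(27/85, 13/17) = -683/85.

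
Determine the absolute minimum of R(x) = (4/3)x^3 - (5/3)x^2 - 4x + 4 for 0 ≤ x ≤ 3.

R'(x) = 4x^2 - (10/3)x - 4, whose only zero in [0, 3] is x = 3/2.
Compare values at every candidate in [0, 3]: R(0) = 4,  R(3/2) = -5/4,  R(3) = 13.
The minimum over the interval is -5/4, attained at x = 3/2.

-5/4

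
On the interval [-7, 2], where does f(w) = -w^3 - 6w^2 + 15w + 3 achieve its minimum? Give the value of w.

The derivative is -3w^2 - 12w + 15, which vanishes at w = -5 and w = 1.
Evaluating at the critical points and endpoints: f(-7) = -53; f(-5) = -97; f(1) = 11; f(2) = 1.
The minimum over the interval is -97, attained at w = -5.

-5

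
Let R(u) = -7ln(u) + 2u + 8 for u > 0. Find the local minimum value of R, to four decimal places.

R'(u) = -7/u + 2 = 0 gives u = 7/2.
R''(u) = 7/u², which is positive for u > 0, so this is a local minimum.
R(7/2) = -7·ln(7/2) + 7 + 8 ≈ 6.2307.

6.2307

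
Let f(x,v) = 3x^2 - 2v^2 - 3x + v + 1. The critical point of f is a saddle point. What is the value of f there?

3/8

∂f/∂x = 6x - 3 = 0 and ∂f/∂v = -4v + 1 = 0, so (x, v) = (1/2, 1/4).
The Hessian has f_{xx} = 6, f_{vv} = -4, f_{xv} = 0, giving D = -24 < 0, so the point is a saddle point.
f(1/2, 1/4) = 3/8.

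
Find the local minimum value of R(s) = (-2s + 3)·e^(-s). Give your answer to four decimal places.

R'(s) = (-2)·e^(-s) + (-2s + 3)·(-1)·e^(-s) = (2s - 5)·e^(-s). Since e^(-s) > 0, the only critical point is s = 5/2.
R''(5/2) has the same sign as 2 > 0, so this is a local minimum.
R(5/2) = (-2)·e^(-5/2) ≈ -0.1642.

-0.1642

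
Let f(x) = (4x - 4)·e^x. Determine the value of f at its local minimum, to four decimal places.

-4.0000

f'(x) = 4·e^x + (4x - 4)·1·e^x = (4x)·e^x. Since e^x > 0, the only critical point is x = 0.
f''(0) has the same sign as 4 > 0, so this is a local minimum.
f(0) = (-4)·e^(0) ≈ -4.0000.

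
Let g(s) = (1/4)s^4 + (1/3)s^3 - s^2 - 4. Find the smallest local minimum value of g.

-20/3

g'(s) = s^3 + s^2 - 2s = 0 at s = -2, 0, 1.
g''(s) = 3s^2 + 2s - 2. g''(-2) = 6 > 0 ⇒ local minimum; g''(0) = -2 < 0 ⇒ local maximum; g''(1) = 3 > 0 ⇒ local minimum.
Thus g has its smallest local minimum at s = -2, with value -20/3.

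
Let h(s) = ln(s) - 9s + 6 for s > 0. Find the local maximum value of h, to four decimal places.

2.8028

h'(s) = 1/s − 9 = 0 gives s = 1/9.
h''(s) = -1/s², which is negative for s > 0, so this is a local maximum.
h(1/9) = 1·ln(1/9) - 1 + 6 ≈ 2.8028.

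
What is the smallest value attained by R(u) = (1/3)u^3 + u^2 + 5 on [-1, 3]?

The derivative is u^2 + 2u, whose only zero in [-1, 3] is u = 0.
Candidates: R(-1) = 17/3,  R(0) = 5,  R(3) = 23.
The minimum over the interval is 5, attained at u = 0.

5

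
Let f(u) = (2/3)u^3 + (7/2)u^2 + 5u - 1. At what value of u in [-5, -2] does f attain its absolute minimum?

-5

Differentiating, f'(u) = 2u^2 + 7u + 5; whose only zero in [-5, -2] is u = -5/2.
Evaluating at the critical points and endpoints: f(-5) = -131/6, f(-5/2) = -49/24, f(-2) = -7/3.
The minimum over the interval is -131/6, attained at u = -5.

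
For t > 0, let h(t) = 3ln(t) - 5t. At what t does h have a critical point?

3/5

h'(t) = 3/t − 5 = 0 gives t = 3/5.
h''(t) = -3/t², which is negative for t > 0, so this is a local maximum.
h(3/5) = 3·ln(3/5) - 3 ≈ -4.5325.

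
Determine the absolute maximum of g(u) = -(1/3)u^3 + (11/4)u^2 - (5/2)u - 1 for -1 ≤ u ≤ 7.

163/12

Differentiating, g'(u) = -u^2 + (11/2)u - 5/2; which vanishes at u = 1/2 and u = 5.
Evaluating at the critical points and endpoints: g(-1) = 55/12,  g(1/2) = -77/48,  g(5) = 163/12,  g(7) = 23/12.
So the maximum is g(5) = 163/12.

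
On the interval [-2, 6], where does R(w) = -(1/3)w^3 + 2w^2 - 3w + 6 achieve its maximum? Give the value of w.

-2

The derivative is -w^2 + 4w - 3, which vanishes at w = 1 and w = 3.
Compare values at every candidate in [-2, 6]: R(-2) = 68/3,  R(1) = 14/3,  R(3) = 6,  R(6) = -12.
So the maximum is R(-2) = 68/3.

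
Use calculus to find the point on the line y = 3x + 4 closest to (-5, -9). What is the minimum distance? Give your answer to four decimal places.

0.6325

Minimize D(x)^2 = (x + 5)^2 + (3x + 13)^2.
d/dx[D^2] = 2(x + 5) + 2·3·(3x + 13) = 0 ⇒ x = -22/5.
Then y = -46/5 and the distance is √(2/5) ≈ 0.6325.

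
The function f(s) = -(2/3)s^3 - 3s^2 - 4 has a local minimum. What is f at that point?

Critical points: f'(s) = -2s^2 - 6s vanishes at s = -3, 0.
f''(s) = -4s - 6. f''(-3) = 6 > 0 ⇒ local minimum; f''(0) = -6 < 0 ⇒ local maximum.
So the local minimum value is f(-3) = -13.

-13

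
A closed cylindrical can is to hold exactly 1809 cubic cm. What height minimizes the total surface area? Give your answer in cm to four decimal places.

With radius r and height h, πr²h = 1809 so h = 1809/(πr²), and S(r) = 2πr² + 2πrh = 2πr² + 2·1809/r.
S'(r) = 4πr − 2·1809/r² = 0 ⇒ r³ = 1809/(2π), so r ≈ 6.6032 and h = 2r ≈ 13.2064.
S''(r) = 4π + 4·1809/r³ > 0, so this is the minimum; S ≈ 821.8772.

13.2064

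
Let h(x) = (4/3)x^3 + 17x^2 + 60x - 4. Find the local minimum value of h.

Critical points: h'(x) = 4x^2 + 34x + 60 vanishes at x = -6, -5/2.
Since h''(x) = 8x + 34, we get h''(-6) = -14 < 0 ⇒ local maximum; h''(-5/2) = 14 > 0 ⇒ local minimum.
So the local minimum value is h(-5/2) = -823/12.

-823/12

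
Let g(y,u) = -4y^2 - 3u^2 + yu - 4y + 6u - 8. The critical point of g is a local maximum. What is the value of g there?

-208/47

∂g/∂y = -8y + u - 4 = 0 and ∂g/∂u = y - 6u + 6 = 0, so (y, u) = (-18/47, 44/47).
The Hessian has g_{yy} = -8, g_{uu} = -6, g_{yu} = 1, giving D = 47 > 0 with g_{yy} < 0, so the point is a local maximum.
g(-18/47, 44/47) = -208/47.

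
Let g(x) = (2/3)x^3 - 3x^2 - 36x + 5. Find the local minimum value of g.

-175

Critical points: g'(x) = 2x^2 - 6x - 36 vanishes at x = -3, 6.
Since g''(x) = 4x - 6, we get g''(-3) = -18 < 0 ⇒ local maximum; g''(6) = 18 > 0 ⇒ local minimum.
So the local minimum value is g(6) = -175.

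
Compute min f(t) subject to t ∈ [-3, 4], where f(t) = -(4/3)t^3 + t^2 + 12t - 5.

-79/3

Differentiating, f'(t) = -4t^2 + 2t + 12; which vanishes at t = -3/2 and t = 2.
Evaluating at the critical points and endpoints: f(-3) = 4, f(-3/2) = -65/4, f(2) = 37/3, f(4) = -79/3.
The minimum over the interval is -79/3, attained at t = 4.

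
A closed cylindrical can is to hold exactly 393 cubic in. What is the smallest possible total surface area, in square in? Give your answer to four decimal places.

With radius r and height h, πr²h = 393 so h = 393/(πr²), and S(r) = 2πr² + 2πrh = 2πr² + 2·393/r.
S'(r) = 4πr − 2·393/r² = 0 ⇒ r³ = 393/(2π), so r ≈ 3.9695 and h = 2r ≈ 7.9390.
S''(r) = 4π + 4·393/r³ > 0, so this is the minimum; S ≈ 297.0135.

297.0135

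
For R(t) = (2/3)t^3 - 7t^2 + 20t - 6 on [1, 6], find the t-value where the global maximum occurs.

2

R'(t) = 2t^2 - 14t + 20, which vanishes at t = 2 and t = 5.
Evaluating at the critical points and endpoints: R(1) = 23/3, R(2) = 34/3, R(5) = 7/3, R(6) = 6.
So the maximum is R(2) = 34/3.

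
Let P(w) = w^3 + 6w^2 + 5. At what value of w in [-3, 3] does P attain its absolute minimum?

0

P'(w) = 3w^2 + 12w, whose only zero in [-3, 3] is w = 0.
Candidates: P(-3) = 32,  P(0) = 5,  P(3) = 86.
So the minimum is P(0) = 5.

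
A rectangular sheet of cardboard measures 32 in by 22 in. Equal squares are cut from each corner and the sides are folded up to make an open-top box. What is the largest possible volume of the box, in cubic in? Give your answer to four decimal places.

With cut size x, the volume is V(x) = x(32 − 2x)(22 − 2x) for 0 < x < 11.
V'(x) = 12x^2 − 216x + 704. Setting V'(x) = 0 gives x ≈ 4.2742 (the root in (0, 11)).
V''(x) = 24x − 216 is negative there, so this is the maximum; V ≈ 1348.3457.

1348.3457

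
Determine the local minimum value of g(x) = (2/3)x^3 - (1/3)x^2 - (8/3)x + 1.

-127/81

g'(x) = 2x^2 - (2/3)x - 8/3 = 0 at x = -1, 4/3.
Second-derivative test with g''(x) = 4x - 2/3: g''(-1) = -14/3 < 0 ⇒ local maximum; g''(4/3) = 14/3 > 0 ⇒ local minimum.
So the local minimum value is g(4/3) = -127/81.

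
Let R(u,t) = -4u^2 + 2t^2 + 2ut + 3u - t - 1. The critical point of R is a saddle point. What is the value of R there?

-4/9

∂R/∂u = -8u + 2t + 3 = 0 and ∂R/∂t = 2u + 4t - 1 = 0, so (u, t) = (7/18, 1/18).
The Hessian has R_{uu} = -8, R_{tt} = 4, R_{ut} = 2, giving D = -36 < 0, so the point is a saddle point.
R(7/18, 1/18) = -4/9.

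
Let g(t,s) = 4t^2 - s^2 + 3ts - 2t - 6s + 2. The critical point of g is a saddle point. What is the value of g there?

154/25

∂g/∂t = 8t + 3s - 2 = 0 and ∂g/∂s = 3t - 2s - 6 = 0, so (t, s) = (22/25, -42/25).
The Hessian has g_{tt} = 8, g_{ss} = -2, g_{ts} = 3, giving D = -25 < 0, so the point is a saddle point.
g(22/25, -42/25) = 154/25.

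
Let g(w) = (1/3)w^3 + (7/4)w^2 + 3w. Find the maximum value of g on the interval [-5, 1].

61/12

The derivative is w^2 + (7/2)w + 3, which vanishes at w = -2 and w = -3/2.
Evaluating at the critical points and endpoints: g(-5) = -155/12; g(-2) = -5/3; g(-3/2) = -27/16; g(1) = 61/12.
The maximum over the interval is 61/12, attained at w = 1.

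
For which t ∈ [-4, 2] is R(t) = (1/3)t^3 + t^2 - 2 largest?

2

R'(t) = t^2 + 2t, which vanishes at t = -2 and t = 0.
Compare values at every candidate in [-4, 2]: R(-4) = -22/3; R(-2) = -2/3; R(0) = -2; R(2) = 14/3.
So the maximum is R(2) = 14/3.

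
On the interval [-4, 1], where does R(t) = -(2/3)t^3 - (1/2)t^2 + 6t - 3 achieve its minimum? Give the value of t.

The derivative is -2t^2 - t + 6, whose only zero in [-4, 1] is t = -2.
Evaluating at the critical points and endpoints: R(-4) = 23/3,  R(-2) = -35/3,  R(1) = 11/6.
Hence the absolute minimum is -35/3 at t = -2.

-2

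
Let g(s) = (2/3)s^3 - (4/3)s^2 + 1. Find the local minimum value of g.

Critical points: g'(s) = 2s^2 - (8/3)s vanishes at s = 0, 4/3.
Since g''(s) = 4s - 8/3, we get g''(0) = -8/3 < 0 ⇒ local maximum; g''(4/3) = 8/3 > 0 ⇒ local minimum.
So the local minimum value is g(4/3) = 17/81.

17/81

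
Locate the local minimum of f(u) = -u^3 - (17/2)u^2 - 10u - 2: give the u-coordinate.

-5

Critical points: f'(u) = -3u^2 - 17u - 10 vanishes at u = -5, -2/3.
f''(u) = -6u - 17. f''(-5) = 13 > 0 ⇒ local minimum; f''(-2/3) = -13 < 0 ⇒ local maximum.
So the local minimum value is f(-5) = -79/2.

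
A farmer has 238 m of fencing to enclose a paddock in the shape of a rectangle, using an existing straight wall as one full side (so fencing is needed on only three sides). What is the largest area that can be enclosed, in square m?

14161/2

Let the sides perpendicular to the wall have length x and the parallel side y, so 2x + y = 238 and the area is A = xy = x(238 − 2x).
A'(x) = 238 − 4x = 0 gives x = 119/2, and A''(x) = −4 < 0 confirms a maximum.
Then y = 238 − 2·119/2 = 119 and A = 14161/2.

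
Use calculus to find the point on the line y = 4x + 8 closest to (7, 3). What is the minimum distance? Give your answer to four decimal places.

Minimize D(x)^2 = (x - 7)^2 + (4x + 5)^2.
d/dx[D^2] = 2(x - 7) + 2·4·(4x + 5) = 0 ⇒ x = -13/17.
Then y = 84/17 and the distance is √(1089/17) ≈ 8.0037.

8.0037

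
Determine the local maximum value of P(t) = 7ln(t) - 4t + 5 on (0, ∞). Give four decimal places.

P'(t) = 7/t − 4 = 0 gives t = 7/4.
P''(t) = -7/t², which is negative for t > 0, so this is a local maximum.
P(7/4) = 7·ln(7/4) - 7 + 5 ≈ 1.9173.

1.9173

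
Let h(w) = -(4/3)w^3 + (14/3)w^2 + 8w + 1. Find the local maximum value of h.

h'(w) = -4w^2 + (28/3)w + 8. Setting h'(w) = 0 gives w ∈ {-2/3, 3}.
h''(w) = -8w + 28/3. h''(-2/3) = 44/3 > 0 ⇒ local minimum; h''(3) = -44/3 < 0 ⇒ local maximum.
So the local maximum value is h(3) = 31.

31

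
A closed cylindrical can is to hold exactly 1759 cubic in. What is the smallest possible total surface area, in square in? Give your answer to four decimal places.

806.6623

With radius r and height h, πr²h = 1759 so h = 1759/(πr²), and S(r) = 2πr² + 2πrh = 2πr² + 2·1759/r.
S'(r) = 4πr − 2·1759/r² = 0 ⇒ r³ = 1759/(2π), so r ≈ 6.5418 and h = 2r ≈ 13.0835.
S''(r) = 4π + 4·1759/r³ > 0, so this is the minimum; S ≈ 806.6623.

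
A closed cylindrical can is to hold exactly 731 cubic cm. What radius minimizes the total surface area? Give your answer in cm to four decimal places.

4.8818

With radius r and height h, πr²h = 731 so h = 731/(πr²), and S(r) = 2πr² + 2πrh = 2πr² + 2·731/r.
S'(r) = 4πr − 2·731/r² = 0 ⇒ r³ = 731/(2π), so r ≈ 4.8818 and h = 2r ≈ 9.7636.
S''(r) = 4π + 4·731/r³ > 0, so this is the minimum; S ≈ 449.2204.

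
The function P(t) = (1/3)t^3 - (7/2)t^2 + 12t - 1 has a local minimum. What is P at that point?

37/3

P'(t) = t^2 - 7t + 12 = 0 at t = 3, 4.
Since P''(t) = 2t - 7, we get P''(3) = -1 < 0 ⇒ local maximum; P''(4) = 1 > 0 ⇒ local minimum.
The local minimum is P(4) = 37/3.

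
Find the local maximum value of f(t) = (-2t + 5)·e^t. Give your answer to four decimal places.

By the product rule, f'(t) = (-2t + 3)·e^t. Since e^t > 0, the only critical point is t = 3/2.
f''(3/2) has the same sign as -2 < 0, so this is a local maximum.
f(3/2) = (2)·e^(3/2) ≈ 8.9634.

8.9634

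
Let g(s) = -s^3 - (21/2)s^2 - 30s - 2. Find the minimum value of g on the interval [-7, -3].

The derivative is -3s^2 - 21s - 30, whose only zero in [-7, -3] is s = -5.
Compare values at every candidate in [-7, -3]: g(-7) = 73/2, g(-5) = 21/2, g(-3) = 41/2.
So the minimum is g(-5) = 21/2.

21/2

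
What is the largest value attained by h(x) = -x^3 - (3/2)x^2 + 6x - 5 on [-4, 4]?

11

The derivative is -3x^2 - 3x + 6, which vanishes at x = -2 and x = 1.
Candidates: h(-4) = 11, h(-2) = -15, h(1) = -3/2, h(4) = -69.
Hence the absolute maximum is 11 at x = -4.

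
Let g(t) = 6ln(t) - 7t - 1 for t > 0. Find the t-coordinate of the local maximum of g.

g'(t) = 6/t − 7 = 0 gives t = 6/7.
g''(t) = -6/t², which is negative for t > 0, so this is a local maximum.
g(6/7) = 6·ln(6/7) - 6 - 1 ≈ -7.9249.

6/7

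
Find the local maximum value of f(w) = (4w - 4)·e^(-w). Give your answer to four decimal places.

f'(w) = 4·e^(-w) + (4w - 4)·(-1)·e^(-w) = (-4w + 8)·e^(-w). Since e^(-w) > 0, the only critical point is w = 2.
f''(2) has the same sign as -4 < 0, so this is a local maximum.
f(2) = (4)·e^(-2) ≈ 0.5413.

0.5413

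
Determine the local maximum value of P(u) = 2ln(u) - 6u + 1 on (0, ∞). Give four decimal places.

-3.1972

P'(u) = 2/u − 6 = 0 gives u = 1/3.
P''(u) = -2/u², which is negative for u > 0, so this is a local maximum.
P(1/3) = 2·ln(1/3) - 2 + 1 ≈ -3.1972.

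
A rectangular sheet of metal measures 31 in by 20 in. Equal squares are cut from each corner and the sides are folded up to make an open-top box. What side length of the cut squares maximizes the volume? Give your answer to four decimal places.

With cut size x, the volume is V(x) = x(31 − 2x)(20 − 2x) for 0 < x < 10.
V'(x) = 12x^2 − 204x + 620. Setting V'(x) = 0 gives x ≈ 3.9631 (the root in (0, 10)).
V''(x) = 24x − 204 is negative there, so this is the maximum; V ≈ 1104.0739.

3.9631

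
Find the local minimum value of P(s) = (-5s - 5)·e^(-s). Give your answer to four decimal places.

-5.0000

Differentiating with the product rule gives P'(s) = (5s)·e^(-s). Since e^(-s) > 0, the only critical point is s = 0.
P''(0) has the same sign as 5 > 0, so this is a local minimum.
P(0) = (-5)·e^(0) ≈ -5.0000.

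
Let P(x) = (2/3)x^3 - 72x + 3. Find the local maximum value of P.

Critical points: P'(x) = 2x^2 - 72 vanishes at x = -6, 6.
Second-derivative test with P''(x) = 4x: P''(-6) = -24 < 0 ⇒ local maximum; P''(6) = 24 > 0 ⇒ local minimum.
The local maximum is P(-6) = 291.

291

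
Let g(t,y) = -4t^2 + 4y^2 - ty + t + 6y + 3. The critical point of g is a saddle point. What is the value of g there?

∂g/∂t = -8t - y + 1 = 0 and ∂g/∂y = -t + 8y + 6 = 0, so (t, y) = (14/65, -47/65).
The Hessian has g_{tt} = -8, g_{yy} = 8, g_{ty} = -1, giving D = -65 < 0, so the point is a saddle point.
g(14/65, -47/65) = 61/65.

61/65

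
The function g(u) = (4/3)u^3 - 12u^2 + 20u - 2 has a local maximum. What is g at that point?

g'(u) = 4u^2 - 24u + 20. Setting g'(u) = 0 gives u ∈ {1, 5}.
g''(u) = 8u - 24. g''(1) = -16 < 0 ⇒ local maximum; g''(5) = 16 > 0 ⇒ local minimum.
The local maximum is g(1) = 22/3.

22/3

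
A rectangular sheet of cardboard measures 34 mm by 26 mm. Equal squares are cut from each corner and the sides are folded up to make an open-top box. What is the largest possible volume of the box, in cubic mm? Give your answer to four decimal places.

1921.0574

With cut size x, the volume is V(x) = x(34 − 2x)(26 − 2x) for 0 < x < 13.
V'(x) = 12x^2 − 240x + 884. Setting V'(x) = 0 gives x ≈ 4.8684 (the root in (0, 13)).
V''(x) = 24x − 240 is negative there, so this is the maximum; V ≈ 1921.0574.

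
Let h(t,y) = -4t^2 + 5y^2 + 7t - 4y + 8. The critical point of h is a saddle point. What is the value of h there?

∂h/∂t = -8t + 7 = 0 and ∂h/∂y = 10y - 4 = 0, so (t, y) = (7/8, 2/5).
The Hessian has h_{tt} = -8, h_{yy} = 10, h_{ty} = 0, giving D = -80 < 0, so the point is a saddle point.
h(7/8, 2/5) = 821/80.

821/80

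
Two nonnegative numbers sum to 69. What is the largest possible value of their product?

With x + y = 69, the product is P(x) = x(69 − x).
P'(x) = 69 − 2x = 0 gives x = 69/2; P'' = −2 < 0, so this is the maximum.
P = 69/2·69/2 = 4761/4.

4761/4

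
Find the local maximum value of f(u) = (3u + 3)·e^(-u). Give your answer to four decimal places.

Differentiating with the product rule gives f'(u) = (-3u)·e^(-u). Since e^(-u) > 0, the only critical point is u = 0.
f''(0) has the same sign as -3 < 0, so this is a local maximum.
f(0) = (3)·e^(0) ≈ 3.0000.

3.0000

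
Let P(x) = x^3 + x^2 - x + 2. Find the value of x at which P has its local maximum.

-1

P'(x) = 3x^2 + 2x - 1. Setting P'(x) = 0 gives x ∈ {-1, 1/3}.
Second-derivative test with P''(x) = 6x + 2: P''(-1) = -4 < 0 ⇒ local maximum; P''(1/3) = 4 > 0 ⇒ local minimum.
Thus P has its local maximum at x = -1, with value 3.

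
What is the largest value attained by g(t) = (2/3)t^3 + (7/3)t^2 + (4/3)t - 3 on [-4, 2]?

Differentiating, g'(t) = 2t^2 + (14/3)t + 4/3; which vanishes at t = -2 and t = -1/3.
Compare values at every candidate in [-4, 2]: g(-4) = -41/3,  g(-2) = -5/3,  g(-1/3) = -260/81,  g(2) = 43/3.
Hence the absolute maximum is 43/3 at t = 2.

43/3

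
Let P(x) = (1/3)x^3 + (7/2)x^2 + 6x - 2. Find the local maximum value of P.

16

Critical points: P'(x) = x^2 + 7x + 6 vanishes at x = -6, -1.
P''(x) = 2x + 7. P''(-6) = -5 < 0 ⇒ local maximum; P''(-1) = 5 > 0 ⇒ local minimum.
Thus P has its local maximum at x = -6, with value 16.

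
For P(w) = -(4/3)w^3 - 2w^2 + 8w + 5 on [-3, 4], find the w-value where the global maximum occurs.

1

The derivative is -4w^2 - 4w + 8, which vanishes at w = -2 and w = 1.
Candidates: P(-3) = -1, P(-2) = -25/3, P(1) = 29/3, P(4) = -241/3.
Hence the absolute maximum is 29/3 at w = 1.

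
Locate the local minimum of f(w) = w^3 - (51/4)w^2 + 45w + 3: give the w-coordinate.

6

Critical points: f'(w) = 3w^2 - (51/2)w + 45 vanishes at w = 5/2, 6.
f''(w) = 6w - 51/2. f''(5/2) = -21/2 < 0 ⇒ local maximum; f''(6) = 21/2 > 0 ⇒ local minimum.
Thus f has its local minimum at w = 6, with value 30.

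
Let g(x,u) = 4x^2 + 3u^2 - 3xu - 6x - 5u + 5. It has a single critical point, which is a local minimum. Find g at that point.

-103/39

∂g/∂x = 8x - 3u - 6 = 0 and ∂g/∂u = -3x + 6u - 5 = 0, so (x, u) = (17/13, 58/39).
The Hessian has g_{xx} = 8, g_{uu} = 6, g_{xu} = -3, giving D = 39 > 0 with g_{xx} > 0, so the point is a local minimum.
g(17/13, 58/39) = -103/39.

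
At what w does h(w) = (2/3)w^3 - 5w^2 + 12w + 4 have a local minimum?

3

h'(w) = 2w^2 - 10w + 12 = 0 at w = 2, 3.
Since h''(w) = 4w - 10, we get h''(2) = -2 < 0 ⇒ local maximum; h''(3) = 2 > 0 ⇒ local minimum.
Thus h has its local minimum at w = 3, with value 13.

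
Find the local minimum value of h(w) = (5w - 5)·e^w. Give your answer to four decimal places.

h'(w) = 5·e^w + (5w - 5)·1·e^w = (5w)·e^w. Since e^w > 0, the only critical point is w = 0.
h''(0) has the same sign as 5 > 0, so this is a local minimum.
h(0) = (-5)·e^(0) ≈ -5.0000.

-5.0000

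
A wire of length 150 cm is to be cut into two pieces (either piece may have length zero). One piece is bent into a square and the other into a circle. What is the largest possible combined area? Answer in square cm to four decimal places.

1790.4931

Let x be the length used for the square. Square side x/4; circle radius (150−x)/(2π).
A(x) = (x/4)² + π·((150−x)/(2π))² = x²/16 + (150−x)²/(4π) for 0 ≤ x ≤ 150. A'(x) = x/8 − (150−x)/(2π) = 0 gives x = 4·150/(π+4) ≈ 84.0149.
A'' > 0, so the interior critical point is a minimum; the maximum is at an endpoint. A(0) = 1790.4931 and A(150) = 1406.2500, so the largest area is 1790.4931.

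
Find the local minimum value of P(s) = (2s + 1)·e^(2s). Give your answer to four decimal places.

-0.1353

P'(s) = 2·e^(2s) + (2s + 1)·2·e^(2s) = (4s + 4)·e^(2s). Since e^(2s) > 0, the only critical point is s = -1.
P''(-1) has the same sign as 4 > 0, so this is a local minimum.
P(-1) = (-1)·e^(-2) ≈ -0.1353.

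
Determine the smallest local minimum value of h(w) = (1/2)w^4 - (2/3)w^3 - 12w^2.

Critical points: h'(w) = 2w^3 - 2w^2 - 24w vanishes at w = -3, 0, 4.
Since h''(w) = 6w^2 - 4w - 24, we get h''(-3) = 42 > 0 ⇒ local minimum; h''(0) = -24 < 0 ⇒ local maximum; h''(4) = 56 > 0 ⇒ local minimum.
Thus h has its smallest local minimum at w = 4, with value -320/3.

-320/3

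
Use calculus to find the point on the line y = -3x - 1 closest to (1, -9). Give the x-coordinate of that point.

Minimize D(x)^2 = (x - 1)^2 + (-3x + 8)^2.
d/dx[D^2] = 2(x - 1) + 2·(-3)·(-3x + 8) = 0 ⇒ x = 5/2.
Then y = -17/2 and the distance is √(5/2) ≈ 1.5811.

5/2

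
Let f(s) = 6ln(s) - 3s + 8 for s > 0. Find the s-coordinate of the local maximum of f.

f'(s) = 6/s − 3 = 0 gives s = 2.
f''(s) = -6/s², which is negative for s > 0, so this is a local maximum.
f(2) = 6·ln(2) - 6 + 8 ≈ 6.1589.

2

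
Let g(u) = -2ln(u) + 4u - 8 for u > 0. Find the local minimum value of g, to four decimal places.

g'(u) = -2/u + 4 = 0 gives u = 1/2.
g''(u) = 2/u², which is positive for u > 0, so this is a local minimum.
g(1/2) = -2·ln(1/2) + 2 - 8 ≈ -4.6137.

-4.6137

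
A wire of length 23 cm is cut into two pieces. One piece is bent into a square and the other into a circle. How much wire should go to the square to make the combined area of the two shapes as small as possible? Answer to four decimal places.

12.8823

Let x be the length used for the square. Square side x/4; circle radius (23−x)/(2π).
A(x) = (x/4)² + π·((23−x)/(2π))² = x²/16 + (23−x)²/(4π) for 0 ≤ x ≤ 23. A'(x) = x/8 − (23−x)/(2π) = 0 gives x = 4·23/(π+4) ≈ 12.8823.
A'' = 1/8 + 1/(2π) > 0, so this gives the minimum combined area; x ≈ 12.8823 cm to the square.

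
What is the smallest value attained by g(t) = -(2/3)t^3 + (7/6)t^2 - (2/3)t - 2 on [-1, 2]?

-4

g'(t) = -2t^2 + (7/3)t - 2/3, which vanishes at t = 1/2 and t = 2/3.
Evaluating at the critical points and endpoints: g(-1) = 1/2, g(1/2) = -17/8, g(2/3) = -172/81, g(2) = -4.
Hence the absolute minimum is -4 at t = 2.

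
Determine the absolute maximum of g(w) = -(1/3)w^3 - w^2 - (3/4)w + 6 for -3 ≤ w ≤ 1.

g'(w) = -w^2 - 2w - 3/4, which vanishes at w = -3/2 and w = -1/2.
Candidates: g(-3) = 33/4; g(-3/2) = 6; g(-1/2) = 37/6; g(1) = 47/12.
So the maximum is g(-3) = 33/4.

33/4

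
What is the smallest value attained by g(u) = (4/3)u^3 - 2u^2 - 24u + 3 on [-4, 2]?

-127/3

g'(u) = 4u^2 - 4u - 24, whose only zero in [-4, 2] is u = -2.
Compare values at every candidate in [-4, 2]: g(-4) = -55/3,  g(-2) = 97/3,  g(2) = -127/3.
The minimum over the interval is -127/3, attained at u = 2.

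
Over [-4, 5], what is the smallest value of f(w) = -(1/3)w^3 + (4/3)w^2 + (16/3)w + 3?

-77/81

f'(w) = -w^2 + (8/3)w + 16/3, which vanishes at w = -4/3 and w = 4.
Compare values at every candidate in [-4, 5]: f(-4) = 73/3, f(-4/3) = -77/81, f(4) = 73/3, f(5) = 64/3.
Hence the absolute minimum is -77/81 at w = -4/3.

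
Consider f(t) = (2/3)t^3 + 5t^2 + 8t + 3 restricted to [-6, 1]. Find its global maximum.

Differentiating, f'(t) = 2t^2 + 10t + 8; which vanishes at t = -4 and t = -1.
Evaluating at the critical points and endpoints: f(-6) = -9,  f(-4) = 25/3,  f(-1) = -2/3,  f(1) = 50/3.
So the maximum is f(1) = 50/3.

50/3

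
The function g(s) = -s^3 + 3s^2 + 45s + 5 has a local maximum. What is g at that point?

180

g'(s) = -3s^2 + 6s + 45 = 0 at s = -3, 5.
Since g''(s) = -6s + 6, we get g''(-3) = 24 > 0 ⇒ local minimum; g''(5) = -24 < 0 ⇒ local maximum.
Thus g has its local maximum at s = 5, with value 180.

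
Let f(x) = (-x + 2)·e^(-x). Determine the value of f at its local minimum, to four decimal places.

Differentiating with the product rule gives f'(x) = (x - 3)·e^(-x). Since e^(-x) > 0, the only critical point is x = 3.
f''(3) has the same sign as 1 > 0, so this is a local minimum.
f(3) = (-1)·e^(-3) ≈ -0.0498.

-0.0498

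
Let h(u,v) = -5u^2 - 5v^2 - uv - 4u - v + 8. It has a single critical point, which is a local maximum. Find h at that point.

∂h/∂u = -10u - v - 4 = 0 and ∂h/∂v = -u - 10v - 1 = 0, so (u, v) = (-13/33, -2/33).
The Hessian has h_{uu} = -10, h_{vv} = -10, h_{uv} = -1, giving D = 99 > 0 with h_{uu} < 0, so the point is a local maximum.
h(-13/33, -2/33) = 97/11.

97/11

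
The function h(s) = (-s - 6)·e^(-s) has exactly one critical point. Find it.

-5

h'(s) = (-1)·e^(-s) + (-s - 6)·(-1)·e^(-s) = (s + 5)·e^(-s). Since e^(-s) > 0, the only critical point is s = -5.
h''(-5) has the same sign as 1 > 0, so this is a local minimum.
h(-5) = (-1)·e^(5) ≈ -148.4132.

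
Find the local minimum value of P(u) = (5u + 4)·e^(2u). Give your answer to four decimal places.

P'(u) = 5·e^(2u) + (5u + 4)·2·e^(2u) = (10u + 13)·e^(2u). Since e^(2u) > 0, the only critical point is u = -13/10.
P''(-13/10) has the same sign as 10 > 0, so this is a local minimum.
P(-13/10) = (-5/2)·e^(-13/5) ≈ -0.1857.

-0.1857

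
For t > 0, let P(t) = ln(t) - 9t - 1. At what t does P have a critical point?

1/9

P'(t) = 1/t − 9 = 0 gives t = 1/9.
P''(t) = -1/t², which is negative for t > 0, so this is a local maximum.
P(1/9) = 1·ln(1/9) - 1 - 1 ≈ -4.1972.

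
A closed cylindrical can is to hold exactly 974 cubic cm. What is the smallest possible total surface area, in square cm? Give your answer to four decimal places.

543.9436

With radius r and height h, πr²h = 974 so h = 974/(πr²), and S(r) = 2πr² + 2πrh = 2πr² + 2·974/r.
S'(r) = 4πr − 2·974/r² = 0 ⇒ r³ = 974/(2π), so r ≈ 5.3719 and h = 2r ≈ 10.7438.
S''(r) = 4π + 4·974/r³ > 0, so this is the minimum; S ≈ 543.9436.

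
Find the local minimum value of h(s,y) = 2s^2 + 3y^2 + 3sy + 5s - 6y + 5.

∂h/∂s = 4s + 3y + 5 = 0 and ∂h/∂y = 3s + 6y - 6 = 0, so (s, y) = (-16/5, 13/5).
The Hessian has h_{ss} = 4, h_{yy} = 6, h_{sy} = 3, giving D = 15 > 0 with h_{ss} > 0, so the point is a local minimum.
h(-16/5, 13/5) = -54/5.

-54/5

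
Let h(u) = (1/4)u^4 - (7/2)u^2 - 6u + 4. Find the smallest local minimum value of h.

-101/4

h'(u) = u^3 - 7u - 6 = 0 at u = -2, -1, 3.
h''(u) = 3u^2 - 7. h''(-2) = 5 > 0 ⇒ local minimum; h''(-1) = -4 < 0 ⇒ local maximum; h''(3) = 20 > 0 ⇒ local minimum.
Thus h has its smallest local minimum at u = 3, with value -101/4.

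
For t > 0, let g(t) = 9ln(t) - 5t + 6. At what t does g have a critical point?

9/5

g'(t) = 9/t − 5 = 0 gives t = 9/5.
g''(t) = -9/t², which is negative for t > 0, so this is a local maximum.
g(9/5) = 9·ln(9/5) - 9 + 6 ≈ 2.2901.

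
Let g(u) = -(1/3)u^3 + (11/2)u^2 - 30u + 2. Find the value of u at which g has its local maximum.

Critical points: g'(u) = -u^2 + 11u - 30 vanishes at u = 5, 6.
Second-derivative test with g''(u) = -2u + 11: g''(5) = 1 > 0 ⇒ local minimum; g''(6) = -1 < 0 ⇒ local maximum.
Thus g has its local maximum at u = 6, with value -52.

6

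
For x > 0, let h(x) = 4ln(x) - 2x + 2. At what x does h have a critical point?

h'(x) = 4/x − 2 = 0 gives x = 2.
h''(x) = -4/x², which is negative for x > 0, so this is a local maximum.
h(2) = 4·ln(2) - 4 + 2 ≈ 0.7726.

2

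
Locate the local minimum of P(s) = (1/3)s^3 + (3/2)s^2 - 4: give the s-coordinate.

0

Critical points: P'(s) = s^2 + 3s vanishes at s = -3, 0.
Second-derivative test with P''(s) = 2s + 3: P''(-3) = -3 < 0 ⇒ local maximum; P''(0) = 3 > 0 ⇒ local minimum.
Thus P has its local minimum at s = 0, with value -4.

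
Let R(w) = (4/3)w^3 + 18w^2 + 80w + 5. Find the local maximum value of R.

R'(w) = 4w^2 + 36w + 80 = 0 at w = -5, -4.
R''(w) = 8w + 36. R''(-5) = -4 < 0 ⇒ local maximum; R''(-4) = 4 > 0 ⇒ local minimum.
The local maximum is R(-5) = -335/3.

-335/3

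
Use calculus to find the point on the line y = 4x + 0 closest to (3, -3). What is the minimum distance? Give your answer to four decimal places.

Minimize D(x)^2 = (x - 3)^2 + (4x + 3)^2.
d/dx[D^2] = 2(x - 3) + 2·4·(4x + 3) = 0 ⇒ x = -9/17.
Then y = -36/17 and the distance is √(225/17) ≈ 3.6380.

3.6380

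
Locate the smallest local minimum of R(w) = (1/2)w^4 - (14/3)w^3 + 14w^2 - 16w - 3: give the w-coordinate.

4

R'(w) = 2w^3 - 14w^2 + 28w - 16 = 0 at w = 1, 2, 4.
Second-derivative test with R''(w) = 6w^2 - 28w + 28: R''(1) = 6 > 0 ⇒ local minimum; R''(2) = -4 < 0 ⇒ local maximum; R''(4) = 12 > 0 ⇒ local minimum.
The smallest local minimum is R(4) = -41/3.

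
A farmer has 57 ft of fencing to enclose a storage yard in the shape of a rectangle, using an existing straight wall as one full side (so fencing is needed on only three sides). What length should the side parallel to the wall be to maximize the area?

57/2

Let the sides perpendicular to the wall have length x and the parallel side y, so 2x + y = 57 and the area is A = xy = x(57 − 2x).
A'(x) = 57 − 4x = 0 gives x = 57/4, and A''(x) = −4 < 0 confirms a maximum.
Then y = 57 − 2·57/4 = 57/2 and A = 3249/8.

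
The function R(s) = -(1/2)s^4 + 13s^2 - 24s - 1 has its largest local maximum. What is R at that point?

175

R'(s) = -2s^3 + 26s - 24. Setting R'(s) = 0 gives s ∈ {-4, 1, 3}.
Since R''(s) = -6s^2 + 26, we get R''(-4) = -70 < 0 ⇒ local maximum; R''(1) = 20 > 0 ⇒ local minimum; R''(3) = -28 < 0 ⇒ local maximum.
So the largest local maximum value is R(-4) = 175.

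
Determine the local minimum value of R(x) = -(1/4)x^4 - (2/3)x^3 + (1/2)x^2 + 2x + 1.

R'(x) = -x^3 - 2x^2 + x + 2 = 0 at x = -2, -1, 1.
Since R''(x) = -3x^2 - 4x + 1, we get R''(-2) = -3 < 0 ⇒ local maximum; R''(-1) = 2 > 0 ⇒ local minimum; R''(1) = -6 < 0 ⇒ local maximum.
Thus R has its local minimum at x = -1, with value -1/12.

-1/12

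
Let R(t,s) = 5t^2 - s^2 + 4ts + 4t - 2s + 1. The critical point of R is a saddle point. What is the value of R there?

2

∂R/∂t = 10t + 4s + 4 = 0 and ∂R/∂s = 4t - 2s - 2 = 0, so (t, s) = (0, -1).
The Hessian has R_{tt} = 10, R_{ss} = -2, R_{ts} = 4, giving D = -36 < 0, so the point is a saddle point.
R(0, -1) = 2.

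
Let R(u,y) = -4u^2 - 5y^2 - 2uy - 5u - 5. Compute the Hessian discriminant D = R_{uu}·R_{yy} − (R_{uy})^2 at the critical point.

∂R/∂u = -8u - 2y - 5 = 0 and ∂R/∂y = -2u - 10y = 0, so (u, y) = (-25/38, 5/38).
The Hessian has R_{uu} = -8, R_{yy} = -10, R_{uy} = -2, giving D = 76 > 0 with R_{uu} < 0, so the point is a local maximum.
D = (-8)·(-10) − (-2)^2 = 76.

76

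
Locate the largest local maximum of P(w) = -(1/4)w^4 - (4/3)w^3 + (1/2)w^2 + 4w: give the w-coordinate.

Critical points: P'(w) = -w^3 - 4w^2 + w + 4 vanishes at w = -4, -1, 1.
P''(w) = -3w^2 - 8w + 1. P''(-4) = -15 < 0 ⇒ local maximum; P''(-1) = 6 > 0 ⇒ local minimum; P''(1) = -10 < 0 ⇒ local maximum.
Thus P has its largest local maximum at w = -4, with value 40/3.

-4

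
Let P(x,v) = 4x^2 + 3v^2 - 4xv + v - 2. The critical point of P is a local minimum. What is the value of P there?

∂P/∂x = 8x - 4v = 0 and ∂P/∂v = -4x + 6v + 1 = 0, so (x, v) = (-1/8, -1/4).
The Hessian has P_{xx} = 8, P_{vv} = 6, P_{xv} = -4, giving D = 32 > 0 with P_{xx} > 0, so the point is a local minimum.
P(-1/8, -1/4) = -17/8.

-17/8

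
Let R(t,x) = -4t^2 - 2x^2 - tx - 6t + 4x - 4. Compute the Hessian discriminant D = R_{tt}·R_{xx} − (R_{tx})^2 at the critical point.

31

∂R/∂t = -8t - x - 6 = 0 and ∂R/∂x = -t - 4x + 4 = 0, so (t, x) = (-28/31, 38/31).
The Hessian has R_{tt} = -8, R_{xx} = -4, R_{tx} = -1, giving D = 31 > 0 with R_{tt} < 0, so the point is a local maximum.
D = (-8)·(-4) − (-1)^2 = 31.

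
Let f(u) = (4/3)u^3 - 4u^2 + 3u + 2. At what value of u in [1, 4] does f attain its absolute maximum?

4

Differentiating, f'(u) = 4u^2 - 8u + 3; whose only zero in [1, 4] is u = 3/2.
Compare values at every candidate in [1, 4]: f(1) = 7/3,  f(3/2) = 2,  f(4) = 106/3.
Hence the absolute maximum is 106/3 at u = 4.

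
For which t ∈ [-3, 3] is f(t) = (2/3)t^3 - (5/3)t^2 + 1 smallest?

Differentiating, f'(t) = 2t^2 - (10/3)t; which vanishes at t = 0 and t = 5/3.
Evaluating at the critical points and endpoints: f(-3) = -32,  f(0) = 1,  f(5/3) = -44/81,  f(3) = 4.
Hence the absolute minimum is -32 at t = -3.

-3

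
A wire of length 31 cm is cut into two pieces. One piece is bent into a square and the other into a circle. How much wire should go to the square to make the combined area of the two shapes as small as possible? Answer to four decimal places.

Let x be the length used for the square. Square side x/4; circle radius (31−x)/(2π).
A(x) = (x/4)² + π·((31−x)/(2π))² = x²/16 + (31−x)²/(4π) for 0 ≤ x ≤ 31. A'(x) = x/8 − (31−x)/(2π) = 0 gives x = 4·31/(π+4) ≈ 17.3631.
A'' = 1/8 + 1/(2π) > 0, so this gives the minimum combined area; x ≈ 17.3631 cm to the square.

17.3631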